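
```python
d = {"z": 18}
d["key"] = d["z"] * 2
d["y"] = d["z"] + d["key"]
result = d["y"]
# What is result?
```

Trace:
`d = {"z": 18}` → d = {'z': 18}
`d["key"] = d["z"] * 2` → d = {'z': 18, 'key': 36}
`d["y"] = d["z"] + d["key"]` → d = {'z': 18, 'key': 36, 'y': 54}
`result = d["y"]` → result = 54
So result = 54

Answer: 54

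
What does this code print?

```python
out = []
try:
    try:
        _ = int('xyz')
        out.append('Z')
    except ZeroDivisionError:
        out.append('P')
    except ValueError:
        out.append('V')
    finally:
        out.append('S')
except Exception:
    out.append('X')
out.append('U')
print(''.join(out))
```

Execution trace: 'V' (inner except ValueError) → 'S' (inner finally) → 'U' (after the try/except). Output: VSU

Answer: VSU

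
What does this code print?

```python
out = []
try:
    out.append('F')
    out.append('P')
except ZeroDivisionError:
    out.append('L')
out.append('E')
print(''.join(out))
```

Execution trace: 'F' (try body) → 'P' (try body, no exception) → 'E' (after the try/except). Output: FPE

Answer: FPE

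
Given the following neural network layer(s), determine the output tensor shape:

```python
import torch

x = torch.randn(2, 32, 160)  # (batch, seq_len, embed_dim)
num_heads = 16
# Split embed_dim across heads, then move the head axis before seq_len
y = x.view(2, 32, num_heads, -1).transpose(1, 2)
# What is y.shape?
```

Input: (2, 32, 160) -> head_dim = 160 // 16 = 10; after view: (2, 32, 16, 10) -> after transpose(1, 2): (2, 16, 32, 10) -> Output: (2, 16, 32, 10)

Answer: (2, 16, 32, 10)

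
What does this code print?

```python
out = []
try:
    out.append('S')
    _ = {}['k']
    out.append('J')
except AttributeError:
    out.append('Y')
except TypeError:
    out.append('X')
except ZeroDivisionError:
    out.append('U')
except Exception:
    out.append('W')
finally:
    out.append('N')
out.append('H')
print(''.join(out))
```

Execution trace: 'S' (try body) → 'W' (except Exception) → 'N' (finally) → 'H' (after the try/except). Output: SWNH

Answer: SWNH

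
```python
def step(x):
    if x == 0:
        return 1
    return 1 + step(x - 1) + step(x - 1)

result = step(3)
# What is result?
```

step(x) = 1 + 2·step(x-1), step(0)=1. Closed form: (1+1)·2^3 - 1 = 15.

Answer: 15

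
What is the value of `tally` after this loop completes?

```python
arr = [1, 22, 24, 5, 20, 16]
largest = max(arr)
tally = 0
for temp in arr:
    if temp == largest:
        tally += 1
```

Count of max value 24 in [1, 22, 24, 5, 20, 16]
`tally` takes the values: 0 → 1

Answer: 1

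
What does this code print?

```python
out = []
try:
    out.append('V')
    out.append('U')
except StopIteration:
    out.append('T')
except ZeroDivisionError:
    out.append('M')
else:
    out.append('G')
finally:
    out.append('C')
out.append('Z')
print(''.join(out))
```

Execution trace: 'V' (try body) → 'U' (try body, no exception) → 'G' (else) → 'C' (finally) → 'Z' (after the try/except). Output: VUGCZ

Answer: VUGCZ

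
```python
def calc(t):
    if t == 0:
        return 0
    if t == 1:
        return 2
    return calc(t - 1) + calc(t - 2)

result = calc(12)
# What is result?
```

Build up from base cases: calc(0)=0, calc(1)=2, calc(2)=2, calc(3)=4, calc(4)=6, calc(5)=10, calc(6)=16, ..., calc(12)=288

Answer: 288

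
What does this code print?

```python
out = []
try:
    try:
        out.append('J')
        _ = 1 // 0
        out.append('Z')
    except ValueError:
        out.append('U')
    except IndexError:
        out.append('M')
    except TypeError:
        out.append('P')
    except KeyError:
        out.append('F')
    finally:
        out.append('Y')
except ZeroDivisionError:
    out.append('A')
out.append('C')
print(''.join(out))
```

Execution trace: 'J' (try body) → 'Y' (finally) → 'A' (outer except ZeroDivisionError) → 'C' (after the try/except). Output: JYAC

Answer: JYAC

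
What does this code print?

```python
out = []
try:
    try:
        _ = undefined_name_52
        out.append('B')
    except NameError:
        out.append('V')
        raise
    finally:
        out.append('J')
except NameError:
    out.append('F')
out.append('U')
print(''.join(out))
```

Execution trace: 'V' (inner except NameError) → 'J' (inner finally) → 'F' (outer except NameError) → 'U' (after the try/except). Output: VJFU

Answer: VJFU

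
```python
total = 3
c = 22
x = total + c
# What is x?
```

Trace:
`total = 3` → total = 3
`c = 22` → c = 22
`x = total + c` → x = 25
So x = 25

Answer: 25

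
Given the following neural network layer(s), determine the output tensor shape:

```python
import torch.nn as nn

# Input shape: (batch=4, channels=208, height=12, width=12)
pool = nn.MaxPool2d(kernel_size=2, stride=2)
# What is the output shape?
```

Input: (4, 208, 12, 12) -> Output: (4, 208, 6, 6)

Answer: (4, 208, 6, 6)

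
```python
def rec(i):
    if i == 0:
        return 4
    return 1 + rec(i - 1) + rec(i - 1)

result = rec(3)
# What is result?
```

rec(i) = 1 + 2·rec(i-1), rec(0)=4. Closed form: (4+1)·2^3 - 1 = 39.

Answer: 39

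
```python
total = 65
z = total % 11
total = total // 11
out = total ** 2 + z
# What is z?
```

Trace:
`total = 65` → total = 65
`z = total % 11` → z = 10
`total = total // 11` → total = 5
`out = total ** 2 + z` → out = 35
So z = 10

Answer: 10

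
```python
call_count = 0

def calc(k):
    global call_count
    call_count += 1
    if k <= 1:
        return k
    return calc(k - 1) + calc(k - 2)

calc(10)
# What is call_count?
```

Calls(k) = 1 + Calls(k-1) + Calls(k-2); Calls(0)=Calls(1)=1. For k=10 this gives 177.

Answer: 177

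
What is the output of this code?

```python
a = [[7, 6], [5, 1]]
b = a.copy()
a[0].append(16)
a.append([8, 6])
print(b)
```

Key concept: shallow copy with nested lists.
Step by step:
`a = [[7, 6], [5, 1]]` → a = [[7, 6], [5, 1]]
`b = a.copy()` → b = [[7, 6], [5, 1]]
`a[0].append(16)` → a = [[7, 6, 16], [5, 1]]; b = [[7, 6, 16], [5, 1]]
`a.append([8, 6])` → a = [[7, 6, 16], [5, 1], [8, 6]]
`print(b)` → prints [[7, 6, 16], [5, 1]]

Answer: [[7, 6, 16], [5, 1]]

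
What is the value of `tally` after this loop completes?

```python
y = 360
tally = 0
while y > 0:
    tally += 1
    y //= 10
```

Count digits by repeated division by 10
`tally` takes the values: 0 → 1 → 2 → 3

Answer: 3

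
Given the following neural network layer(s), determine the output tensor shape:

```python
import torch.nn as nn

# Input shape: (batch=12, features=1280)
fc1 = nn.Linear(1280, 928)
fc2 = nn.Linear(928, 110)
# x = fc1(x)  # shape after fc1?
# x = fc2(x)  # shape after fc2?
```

Input: (12, 1280) -> after fc1: (12, 928) -> Output: (12, 110)

Answer: (12, 110)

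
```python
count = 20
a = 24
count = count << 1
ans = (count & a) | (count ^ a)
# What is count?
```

Trace:
`count = 20` → count = 20
`a = 24` → a = 24
`count = count << 1` → count = 40
`ans = (count & a) | (count ^ a)` → ans = 56
So count = 40

Answer: 40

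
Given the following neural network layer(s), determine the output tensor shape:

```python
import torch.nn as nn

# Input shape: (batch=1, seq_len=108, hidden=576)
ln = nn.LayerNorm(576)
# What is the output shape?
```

Input: (1, 108, 576) -> Output: (1, 108, 576)

Answer: (1, 108, 576)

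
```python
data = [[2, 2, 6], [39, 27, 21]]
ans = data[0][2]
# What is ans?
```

Trace:
`data = [[2, 2, 6], [39, 27, 21]]` → data = [[2, 2, 6], [39, 27, 21]]
`ans = data[0][2]` → ans = 6
So ans = 6

Answer: 6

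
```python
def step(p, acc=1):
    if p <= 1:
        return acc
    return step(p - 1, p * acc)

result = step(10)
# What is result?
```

Accumulator trace (n, acc): (10, 1) -> (9, 10) -> (8, 90) -> (7, 720) -> (6, 5040) -> (5, 30240) -> (4, 151200) -> (3, 604800) -> (2, 1814400) -> (1, 3628800) -> return 3628800

Answer: 3628800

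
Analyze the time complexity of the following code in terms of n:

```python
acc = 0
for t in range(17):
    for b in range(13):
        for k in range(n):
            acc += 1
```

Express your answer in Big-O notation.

Each loop level contributes: 1 × 1 × n. Multiplying the contributions gives O(n).

Answer: O(n)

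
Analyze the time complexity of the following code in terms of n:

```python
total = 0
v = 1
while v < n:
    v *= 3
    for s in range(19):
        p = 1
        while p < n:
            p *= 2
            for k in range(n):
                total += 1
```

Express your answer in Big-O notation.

Each loop level contributes: log n × 1 × log n × n. Multiplying the contributions gives O(n log² n).

Answer: O(n log² n)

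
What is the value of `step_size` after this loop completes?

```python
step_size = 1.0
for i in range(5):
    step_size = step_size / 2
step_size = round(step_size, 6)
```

Halving LR 5 times: 1 / 2^5
`step_size` takes the values: 1.0 → 0.5 → 0.25 → 0.125 → 0.0625 → 0.03125

Answer: 0.03125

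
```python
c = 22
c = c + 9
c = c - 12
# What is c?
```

Trace:
`c = 22` → c = 22
`c = c + 9` → c = 31
`c = c - 12` → c = 19
So c = 19

Answer: 19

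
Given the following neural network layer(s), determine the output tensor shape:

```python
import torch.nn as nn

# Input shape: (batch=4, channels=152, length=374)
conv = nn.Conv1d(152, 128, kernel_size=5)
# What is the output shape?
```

Input: (4, 152, 374) -> Output: (4, 128, 370)

Answer: (4, 128, 370)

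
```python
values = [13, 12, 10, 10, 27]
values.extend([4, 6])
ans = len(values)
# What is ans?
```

Trace:
`values = [13, 12, 10, 10, 27]` → values = [13, 12, 10, 10, 27]
`values.extend([4, 6])` → values = [13, 12, 10, 10, 27, 4, 6]
`ans = len(values)` → ans = 7
So ans = 7

Answer: 7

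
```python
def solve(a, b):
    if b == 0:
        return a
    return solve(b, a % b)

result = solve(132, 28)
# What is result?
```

solve(132, 28) -> solve(28, 20) -> solve(20, 8) -> solve(8, 4) -> solve(4, 0) -> 4

Answer: 4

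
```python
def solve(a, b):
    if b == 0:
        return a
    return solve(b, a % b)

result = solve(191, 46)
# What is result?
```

solve(191, 46) -> solve(46, 7) -> solve(7, 4) -> solve(4, 3) -> solve(3, 1) -> solve(1, 0) -> 1

Answer: 1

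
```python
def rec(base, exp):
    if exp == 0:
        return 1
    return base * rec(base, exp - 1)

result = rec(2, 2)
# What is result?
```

rec(2, 2) = 2 * 2 = 4

Answer: 4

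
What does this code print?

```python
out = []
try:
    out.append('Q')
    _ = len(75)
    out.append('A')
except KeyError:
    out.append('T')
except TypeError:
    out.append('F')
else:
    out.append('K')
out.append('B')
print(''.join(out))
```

Execution trace: 'Q' (try body) → 'F' (except TypeError) → 'B' (after the try/except). Output: QFB

Answer: QFB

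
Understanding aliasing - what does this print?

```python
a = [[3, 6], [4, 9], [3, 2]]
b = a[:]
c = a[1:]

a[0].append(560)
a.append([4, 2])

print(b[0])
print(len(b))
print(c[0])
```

Key concept: slice with nested mutation.
Step by step:
`a = [[3, 6], [4, 9], [3, 2]]` → a = [[3, 6], [4, 9], [3, 2]]
`b = a[:]` → b = [[3, 6], [4, 9], [3, 2]]
`c = a[1:]` → c = [[4, 9], [3, 2]]
`a[0].append(560)` → a = [[3, 6, 560], [4, 9], [3, 2]]; b = [[3, 6, 560], [4, 9], [3, 2]]
`a.append([4, 2])` → a = [[3, 6, 560], [4, 9], [3, 2], [4, 2]]
`print(b[0])` → prints [3, 6, 560]
`print(len(b))` → prints 3
`print(c[0])` → prints [4, 9]

Answer:
[3, 6, 560]
3
[4, 9]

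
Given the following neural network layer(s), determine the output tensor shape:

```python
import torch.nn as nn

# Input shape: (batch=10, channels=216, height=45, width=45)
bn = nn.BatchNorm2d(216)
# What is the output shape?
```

Input: (10, 216, 45, 45) -> Output: (10, 216, 45, 45)

Answer: (10, 216, 45, 45)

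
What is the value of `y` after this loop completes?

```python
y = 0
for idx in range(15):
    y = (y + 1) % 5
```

Increment mod 5, 15 times = 0
`y` takes the values: 0 → 1 → 2 → 3 → 4 → 0 → 1 → 2 → 3 → 4 → 0 → 1 → 2 → 3 → 4 → 0

Answer: 0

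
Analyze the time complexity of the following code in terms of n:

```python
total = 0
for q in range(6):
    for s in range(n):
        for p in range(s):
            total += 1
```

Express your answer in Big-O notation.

Each loop level contributes: 1 × n × n. Multiplying the contributions gives O(n^2).

Answer: O(n^2)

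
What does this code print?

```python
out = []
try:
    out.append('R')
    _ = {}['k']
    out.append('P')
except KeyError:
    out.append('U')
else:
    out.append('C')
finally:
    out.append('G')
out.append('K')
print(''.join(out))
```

Execution trace: 'R' (try body) → 'U' (except KeyError) → 'G' (finally) → 'K' (after the try/except). Output: RUGK

Answer: RUGK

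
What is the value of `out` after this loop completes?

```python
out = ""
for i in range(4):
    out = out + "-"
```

Repeat '-' 4 times
`out` takes the values: "" → "-" → "--" → "---" → "----"

Answer: "----"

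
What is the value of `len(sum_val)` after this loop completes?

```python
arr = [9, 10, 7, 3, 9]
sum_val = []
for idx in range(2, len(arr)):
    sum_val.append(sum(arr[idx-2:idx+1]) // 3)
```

Number of 3-element averages
`sum_val` takes the values: [] → [8] → [8, 6] → [8, 6, 6]
So `len(sum_val)` = 3

Answer: 3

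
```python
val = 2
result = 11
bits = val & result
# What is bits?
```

Trace:
`val = 2` → val = 2
`result = 11` → result = 11
`bits = val & result` → bits = 2
So bits = 2

Answer: 2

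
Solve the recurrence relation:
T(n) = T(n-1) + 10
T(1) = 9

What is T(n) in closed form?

Unrolling: T(n) = T(1) + 10·(n-1) = 9 + 10(n-1) = 10n - 1.

Answer: T(n) = 10n - 1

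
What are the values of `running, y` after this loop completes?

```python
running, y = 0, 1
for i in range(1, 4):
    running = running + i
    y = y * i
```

Sum and factorial of 1 to 3
`running, y` takes the values: (0, 1) → (1, 1) → (3, 1) → (3, 2) → (6, 2) → (6, 6)

Answer: 6, 6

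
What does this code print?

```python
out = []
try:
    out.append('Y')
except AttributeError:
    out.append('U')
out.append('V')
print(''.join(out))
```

Execution trace: 'Y' (try body, no exception) → 'V' (after the try/except). Output: YV

Answer: YV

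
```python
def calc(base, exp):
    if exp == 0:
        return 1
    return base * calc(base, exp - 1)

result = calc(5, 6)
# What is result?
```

calc(5, 6) = 5 * 5 * 5 * 5 * 5 * 5 = 15625

Answer: 15625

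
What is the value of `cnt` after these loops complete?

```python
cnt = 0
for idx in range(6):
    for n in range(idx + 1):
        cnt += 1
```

Triangle: 1 + 2 + ... + 6
`cnt` takes the values: 0 → 1 → 2 → 3 → 4 → 5 → 6 → 7 → 8 → 9 → 10 → 11 → 12 → 13 → 14 → 15 → 16 → 17 → 18 → 19 → 20 → 21

Answer: 21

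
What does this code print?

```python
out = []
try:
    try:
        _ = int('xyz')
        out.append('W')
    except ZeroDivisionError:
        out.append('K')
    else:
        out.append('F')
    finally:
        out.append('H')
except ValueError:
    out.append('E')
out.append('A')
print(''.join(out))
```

Execution trace: 'H' (finally) → 'E' (outer except ValueError) → 'A' (after the try/except). Output: HEA

Answer: HEA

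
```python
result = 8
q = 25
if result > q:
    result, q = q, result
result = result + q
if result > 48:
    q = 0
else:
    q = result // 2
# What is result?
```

Trace:
`result = 8` → result = 8
`q = 25` → q = 25
`if result > q: ...` → result > q is False → no variable changes
`result = result + q` → result = 33
`if result > 48: ...` → result > 48 is False, take else branch → q = 16
So result = 33

Answer: 33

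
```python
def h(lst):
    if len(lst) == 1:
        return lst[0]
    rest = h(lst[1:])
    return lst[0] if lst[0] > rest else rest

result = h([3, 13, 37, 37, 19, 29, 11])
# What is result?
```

Recursive max over [3, 13, 37, 37, 19, 29, 11] = 37

Answer: 37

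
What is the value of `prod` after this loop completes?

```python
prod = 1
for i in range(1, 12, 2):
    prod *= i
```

Product of 1, 3, 5, ... up to 11
`prod` takes the values: 1 → 3 → 15 → 105 → 945 → 10395

Answer: 10395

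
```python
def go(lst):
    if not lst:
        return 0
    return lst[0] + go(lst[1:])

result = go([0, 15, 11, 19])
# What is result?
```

0 + 15 + 11 + 19 + 0 = 45

Answer: 45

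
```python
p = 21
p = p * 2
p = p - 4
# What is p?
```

Trace:
`p = 21` → p = 21
`p = p * 2` → p = 42
`p = p - 4` → p = 38
So p = 38

Answer: 38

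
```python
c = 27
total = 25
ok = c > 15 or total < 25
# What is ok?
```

Trace:
`c = 27` → c = 27
`total = 25` → total = 25
`ok = c > 15 or total < 25` → ok = True
So ok = True

Answer: True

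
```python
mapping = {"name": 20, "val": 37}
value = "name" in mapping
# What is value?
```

Trace:
`mapping = {"name": 20, "val": 37}` → mapping = {'name': 20, 'val': 37}
`value = "name" in mapping` → value = True
So value = True

Answer: True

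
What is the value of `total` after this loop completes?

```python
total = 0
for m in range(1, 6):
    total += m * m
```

Sum of squares 1² to 5² = 55
`total` takes the values: 0 → 1 → 5 → 14 → 30 → 55

Answer: 55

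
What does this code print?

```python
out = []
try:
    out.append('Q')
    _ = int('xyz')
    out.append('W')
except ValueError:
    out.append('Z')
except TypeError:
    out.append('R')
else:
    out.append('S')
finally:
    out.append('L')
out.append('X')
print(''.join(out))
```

Execution trace: 'Q' (try body) → 'Z' (except ValueError) → 'L' (finally) → 'X' (after the try/except). Output: QZLX

Answer: QZLX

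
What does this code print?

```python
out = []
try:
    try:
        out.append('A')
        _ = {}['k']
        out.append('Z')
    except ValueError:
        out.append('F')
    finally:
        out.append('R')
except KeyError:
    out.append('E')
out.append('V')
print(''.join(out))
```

Execution trace: 'A' (try body) → 'R' (finally) → 'E' (outer except KeyError) → 'V' (after the try/except). Output: AREV

Answer: AREV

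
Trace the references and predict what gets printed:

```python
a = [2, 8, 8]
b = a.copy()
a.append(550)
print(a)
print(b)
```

Key concept: list.copy() creates independent copy.
Step by step:
`a = [2, 8, 8]` → a = [2, 8, 8]
`b = a.copy()` → b = [2, 8, 8]
`a.append(550)` → a = [2, 8, 8, 550]
`print(a)` → prints [2, 8, 8, 550]
`print(b)` → prints [2, 8, 8]

Answer:
[2, 8, 8, 550]
[2, 8, 8]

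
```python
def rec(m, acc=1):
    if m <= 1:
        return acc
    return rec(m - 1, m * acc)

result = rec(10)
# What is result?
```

Accumulator trace (n, acc): (10, 1) -> (9, 10) -> (8, 90) -> (7, 720) -> (6, 5040) -> (5, 30240) -> (4, 151200) -> (3, 604800) -> (2, 1814400) -> (1, 3628800) -> return 3628800

Answer: 3628800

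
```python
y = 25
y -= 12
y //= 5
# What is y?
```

Trace:
`y = 25` → y = 25
`y -= 12` → y = 13
`y //= 5` → y = 2
So y = 2

Answer: 2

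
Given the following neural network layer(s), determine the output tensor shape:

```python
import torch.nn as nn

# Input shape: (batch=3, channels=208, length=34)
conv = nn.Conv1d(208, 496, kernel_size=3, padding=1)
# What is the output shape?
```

Input: (3, 208, 34) -> Output: (3, 496, 34)

Answer: (3, 496, 34)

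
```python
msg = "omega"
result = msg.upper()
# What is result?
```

Trace:
`msg = "omega"` → msg = 'omega'
`result = msg.upper()` → result = 'OMEGA'
So result = 'OMEGA'

Answer: 'OMEGA'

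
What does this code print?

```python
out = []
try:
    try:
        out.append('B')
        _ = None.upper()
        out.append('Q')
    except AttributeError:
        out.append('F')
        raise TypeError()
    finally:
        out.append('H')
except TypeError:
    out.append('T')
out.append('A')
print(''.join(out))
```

Execution trace: 'B' (inner try body) → 'F' (inner except AttributeError) → 'H' (inner finally) → 'T' (outer except TypeError) → 'A' (after the try/except). Output: BFHTA

Answer: BFHTA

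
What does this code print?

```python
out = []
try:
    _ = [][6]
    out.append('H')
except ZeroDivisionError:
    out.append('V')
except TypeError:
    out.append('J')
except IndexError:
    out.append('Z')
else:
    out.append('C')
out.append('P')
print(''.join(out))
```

Execution trace: 'Z' (except IndexError) → 'P' (after the try/except). Output: ZP

Answer: ZP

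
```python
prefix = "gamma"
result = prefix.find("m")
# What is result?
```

Trace:
`prefix = "gamma"` → prefix = 'gamma'
`result = prefix.find("m")` → result = 2
So result = 2

Answer: 2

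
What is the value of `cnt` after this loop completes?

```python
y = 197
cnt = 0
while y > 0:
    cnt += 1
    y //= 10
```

Count digits by repeated division by 10
`cnt` takes the values: 0 → 1 → 2 → 3

Answer: 3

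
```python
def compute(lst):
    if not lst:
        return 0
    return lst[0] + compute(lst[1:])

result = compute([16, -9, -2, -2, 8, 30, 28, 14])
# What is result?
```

16 + (-9) + (-2) + (-2) + 8 + 30 + 28 + 14 + 0 = 83

Answer: 83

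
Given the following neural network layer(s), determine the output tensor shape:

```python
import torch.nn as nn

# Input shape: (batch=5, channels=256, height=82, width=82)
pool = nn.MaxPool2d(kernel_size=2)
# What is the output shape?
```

Input: (5, 256, 82, 82) -> Output: (5, 256, 41, 41)

Answer: (5, 256, 41, 41)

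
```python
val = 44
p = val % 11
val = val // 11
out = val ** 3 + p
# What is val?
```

Trace:
`val = 44` → val = 44
`p = val % 11` → p = 0
`val = val // 11` → val = 4
`out = val ** 3 + p` → out = 64
So val = 4

Answer: 4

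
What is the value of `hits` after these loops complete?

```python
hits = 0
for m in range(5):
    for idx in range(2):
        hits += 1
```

5 * 2 = 10
`hits` takes the values: 0 → 1 → 2 → 3 → 4 → 5 → 6 → 7 → 8 → 9 → 10

Answer: 10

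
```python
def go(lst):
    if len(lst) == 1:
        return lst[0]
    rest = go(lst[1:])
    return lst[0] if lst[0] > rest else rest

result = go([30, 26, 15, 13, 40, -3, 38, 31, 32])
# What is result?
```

Recursive max over [30, 26, 15, 13, 40, -3, 38, 31, 32] = 40

Answer: 40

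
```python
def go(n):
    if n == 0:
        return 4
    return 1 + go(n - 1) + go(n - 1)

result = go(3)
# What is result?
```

go(n) = 1 + 2·go(n-1), go(0)=4. Closed form: (4+1)·2^3 - 1 = 39.

Answer: 39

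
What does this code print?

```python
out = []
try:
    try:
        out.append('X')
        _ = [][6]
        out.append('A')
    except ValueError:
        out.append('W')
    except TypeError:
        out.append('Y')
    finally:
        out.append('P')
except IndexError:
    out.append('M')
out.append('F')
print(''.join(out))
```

Execution trace: 'X' (try body) → 'P' (finally) → 'M' (outer except IndexError) → 'F' (after the try/except). Output: XPMF

Answer: XPMF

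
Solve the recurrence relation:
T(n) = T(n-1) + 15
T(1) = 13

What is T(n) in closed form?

Unrolling: T(n) = T(1) + 15·(n-1) = 13 + 15(n-1) = 15n - 2.

Answer: T(n) = 15n - 2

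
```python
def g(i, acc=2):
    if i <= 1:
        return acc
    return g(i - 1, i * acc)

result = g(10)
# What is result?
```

Accumulator trace (n, acc): (10, 2) -> (9, 20) -> (8, 180) -> (7, 1440) -> (6, 10080) -> (5, 60480) -> (4, 302400) -> (3, 1209600) -> (2, 3628800) -> (1, 7257600) -> return 7257600

Answer: 7257600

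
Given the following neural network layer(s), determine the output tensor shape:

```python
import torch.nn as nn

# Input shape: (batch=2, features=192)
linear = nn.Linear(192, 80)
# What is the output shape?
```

Input: (2, 192) -> Output: (2, 80)

Answer: (2, 80)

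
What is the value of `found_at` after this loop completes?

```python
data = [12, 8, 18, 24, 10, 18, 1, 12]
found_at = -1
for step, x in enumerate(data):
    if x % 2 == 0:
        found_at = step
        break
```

First even number index in [12, 8, 18, 24, 10, 18, 1, 12]
`found_at` takes the values: -1 → 0

Answer: 0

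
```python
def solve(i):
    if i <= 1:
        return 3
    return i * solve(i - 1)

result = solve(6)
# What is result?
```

solve(6) = 6 * 5 * 4 * 3 * 2 * 3 = 2160

Answer: 2160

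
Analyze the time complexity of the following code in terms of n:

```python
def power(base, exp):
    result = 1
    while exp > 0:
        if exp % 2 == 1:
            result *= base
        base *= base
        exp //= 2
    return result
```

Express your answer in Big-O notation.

This is Exponentiation by squaring. Time complexity: O(log n).

Answer: O(log n)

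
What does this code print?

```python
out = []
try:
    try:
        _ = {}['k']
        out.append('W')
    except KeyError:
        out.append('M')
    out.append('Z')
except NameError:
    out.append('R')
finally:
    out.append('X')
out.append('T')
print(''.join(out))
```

Execution trace: 'M' (inner except KeyError) → 'Z' (try body, no exception) → 'X' (finally) → 'T' (after the try/except). Output: MZXT

Answer: MZXT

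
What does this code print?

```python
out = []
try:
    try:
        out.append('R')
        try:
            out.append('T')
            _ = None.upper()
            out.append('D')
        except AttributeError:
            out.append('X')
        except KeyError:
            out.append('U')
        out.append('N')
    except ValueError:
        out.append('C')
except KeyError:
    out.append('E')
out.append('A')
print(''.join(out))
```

Execution trace: 'R' (try body) → 'T' (inner try body) → 'X' (inner except AttributeError) → 'N' (try body, no exception) → 'A' (after the try/except). Output: RTXNA

Answer: RTXNA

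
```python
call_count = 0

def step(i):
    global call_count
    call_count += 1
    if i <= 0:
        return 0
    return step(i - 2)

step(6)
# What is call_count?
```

Linear recursion stepping by 2: 4 calls from i=6 down to ≤0.

Answer: 4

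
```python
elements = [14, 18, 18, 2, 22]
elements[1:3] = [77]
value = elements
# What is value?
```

Trace:
`elements = [14, 18, 18, 2, 22]` → elements = [14, 18, 18, 2, 22]
`elements[1:3] = [77]` → elements = [14, 77, 2, 22]
`value = elements` → value = [14, 77, 2, 22]
So value = [14, 77, 2, 22]

Answer: [14, 77, 2, 22]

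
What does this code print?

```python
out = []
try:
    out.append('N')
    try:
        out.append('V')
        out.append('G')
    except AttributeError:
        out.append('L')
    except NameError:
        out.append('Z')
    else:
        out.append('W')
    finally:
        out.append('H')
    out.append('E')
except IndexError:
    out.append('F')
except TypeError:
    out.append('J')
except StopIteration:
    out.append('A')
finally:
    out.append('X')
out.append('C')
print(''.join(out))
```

Execution trace: 'N' (try body) → 'V' (inner try body) → 'G' (inner try body, no exception) → 'W' (inner else) → 'H' (inner finally) → 'E' (try body, no exception) → 'X' (finally) → 'C' (after the try/except). Output: NVGWHEXC

Answer: NVGWHEXC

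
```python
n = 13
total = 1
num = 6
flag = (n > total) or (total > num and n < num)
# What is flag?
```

Trace:
`n = 13` → n = 13
`total = 1` → total = 1
`num = 6` → num = 6
`flag = (n > total) or (total > num and n < num)` → flag = True
So flag = True

Answer: True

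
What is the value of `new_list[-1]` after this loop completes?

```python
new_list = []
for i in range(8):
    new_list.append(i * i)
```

Last element of squares 0 to 7
`new_list` takes the values: [] → [0] → [0, 1] → [0, 1, 4] → [0, 1, 4, 9] → [0, 1, 4, 9, 16] → [0, 1, 4, 9, 16, 25] → [0, 1, 4, 9, 16, 25, 36] → [0, 1, 4, 9, 16, 25, 36, 49]
So `new_list[-1]` = 49

Answer: 49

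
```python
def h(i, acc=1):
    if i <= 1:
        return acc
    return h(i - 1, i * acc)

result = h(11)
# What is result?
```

Accumulator trace (n, acc): (11, 1) -> (10, 11) -> (9, 110) -> (8, 990) -> (7, 7920) -> (6, 55440) -> (5, 332640) -> (4, 1663200) -> (3, 6652800) -> (2, 19958400) -> (1, 39916800) -> return 39916800

Answer: 39916800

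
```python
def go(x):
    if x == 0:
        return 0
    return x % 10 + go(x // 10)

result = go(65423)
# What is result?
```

Sum of digits of 65423: 3 + 2 + 4 + 5 + 6 = 20

Answer: 20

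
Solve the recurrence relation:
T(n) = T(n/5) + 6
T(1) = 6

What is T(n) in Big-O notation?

Each step divides n by 5 and adds 6. After log_5(n) steps we reach T(1)=6. So T(n) = 6·log_5(n) + 6 = O(log n).

Answer: O(log n)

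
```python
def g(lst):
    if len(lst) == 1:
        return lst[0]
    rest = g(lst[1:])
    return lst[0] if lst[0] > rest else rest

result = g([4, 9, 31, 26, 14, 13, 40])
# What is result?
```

Recursive max over [4, 9, 31, 26, 14, 13, 40] = 40

Answer: 40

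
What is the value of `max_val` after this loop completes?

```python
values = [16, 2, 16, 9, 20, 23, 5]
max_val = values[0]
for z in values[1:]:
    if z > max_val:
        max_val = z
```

Maximum of [16, 2, 16, 9, 20, 23, 5]
`max_val` takes the values: 16 → 20 → 23

Answer: 23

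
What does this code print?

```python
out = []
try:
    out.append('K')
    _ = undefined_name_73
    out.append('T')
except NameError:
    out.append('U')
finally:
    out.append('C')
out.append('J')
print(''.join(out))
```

Execution trace: 'K' (try body) → 'U' (except NameError) → 'C' (finally) → 'J' (after the try/except). Output: KUCJ

Answer: KUCJ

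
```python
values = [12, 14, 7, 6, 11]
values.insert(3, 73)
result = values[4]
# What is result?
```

Trace:
`values = [12, 14, 7, 6, 11]` → values = [12, 14, 7, 6, 11]
`values.insert(3, 73)` → values = [12, 14, 7, 73, 6, 11]
`result = values[4]` → result = 6
So result = 6

Answer: 6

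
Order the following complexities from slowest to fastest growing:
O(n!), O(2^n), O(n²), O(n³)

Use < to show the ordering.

Ordered by growth rate: O(n²) < O(n³) < O(2^n) < O(n!)

Answer: O(n²) < O(n³) < O(2^n) < O(n!)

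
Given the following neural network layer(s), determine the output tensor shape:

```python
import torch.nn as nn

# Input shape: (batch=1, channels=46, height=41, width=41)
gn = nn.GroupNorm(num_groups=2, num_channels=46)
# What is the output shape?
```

Input: (1, 46, 41, 41) -> Output: (1, 46, 41, 41)

Answer: (1, 46, 41, 41)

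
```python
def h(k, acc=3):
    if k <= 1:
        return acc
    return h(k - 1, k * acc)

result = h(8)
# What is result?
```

Accumulator trace (n, acc): (8, 3) -> (7, 24) -> (6, 168) -> (5, 1008) -> (4, 5040) -> (3, 20160) -> (2, 60480) -> (1, 120960) -> return 120960

Answer: 120960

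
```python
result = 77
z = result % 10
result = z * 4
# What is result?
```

Trace:
`result = 77` → result = 77
`z = result % 10` → z = 7
`result = z * 4` → result = 28
So result = 28

Answer: 28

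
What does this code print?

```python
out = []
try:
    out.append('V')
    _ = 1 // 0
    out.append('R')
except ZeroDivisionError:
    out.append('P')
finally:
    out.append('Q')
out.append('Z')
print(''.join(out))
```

Execution trace: 'V' (try body) → 'P' (except ZeroDivisionError) → 'Q' (finally) → 'Z' (after the try/except). Output: VPQZ

Answer: VPQZ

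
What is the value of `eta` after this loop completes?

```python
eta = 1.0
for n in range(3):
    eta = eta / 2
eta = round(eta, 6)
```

Halving LR 3 times: 1 / 2^3
`eta` takes the values: 1.0 → 0.5 → 0.25 → 0.125

Answer: 0.125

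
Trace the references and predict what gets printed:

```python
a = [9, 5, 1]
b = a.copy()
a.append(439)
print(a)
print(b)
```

Key concept: list.copy() creates independent copy.
Step by step:
`a = [9, 5, 1]` → a = [9, 5, 1]
`b = a.copy()` → b = [9, 5, 1]
`a.append(439)` → a = [9, 5, 1, 439]
`print(a)` → prints [9, 5, 1, 439]
`print(b)` → prints [9, 5, 1]

Answer:
[9, 5, 1, 439]
[9, 5, 1]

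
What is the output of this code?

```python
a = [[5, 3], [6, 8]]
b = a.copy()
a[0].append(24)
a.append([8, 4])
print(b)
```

Key concept: shallow copy with nested lists.
Step by step:
`a = [[5, 3], [6, 8]]` → a = [[5, 3], [6, 8]]
`b = a.copy()` → b = [[5, 3], [6, 8]]
`a[0].append(24)` → a = [[5, 3, 24], [6, 8]]; b = [[5, 3, 24], [6, 8]]
`a.append([8, 4])` → a = [[5, 3, 24], [6, 8], [8, 4]]
`print(b)` → prints [[5, 3, 24], [6, 8]]

Answer: [[5, 3, 24], [6, 8]]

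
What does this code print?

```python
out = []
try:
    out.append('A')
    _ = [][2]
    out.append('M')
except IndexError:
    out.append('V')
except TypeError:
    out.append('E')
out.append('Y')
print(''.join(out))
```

Execution trace: 'A' (try body) → 'V' (except IndexError) → 'Y' (after the try/except). Output: AVY

Answer: AVY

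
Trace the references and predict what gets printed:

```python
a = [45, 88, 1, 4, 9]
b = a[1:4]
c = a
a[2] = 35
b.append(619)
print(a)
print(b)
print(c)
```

Key concept: slice vs alias.
Step by step:
`a = [45, 88, 1, 4, 9]` → a = [45, 88, 1, 4, 9]
`b = a[1:4]` → b = [88, 1, 4]
`c = a` → c = [45, 88, 1, 4, 9] (same object as a)
`a[2] = 35` → a = [45, 88, 35, 4, 9] (same object as c); c = [45, 88, 35, 4, 9] (same object as a)
`b.append(619)` → b = [88, 1, 4, 619]
`print(a)` → prints [45, 88, 35, 4, 9]
`print(b)` → prints [88, 1, 4, 619]
`print(c)` → prints [45, 88, 35, 4, 9]

Answer:
[45, 88, 35, 4, 9]
[88, 1, 4, 619]
[45, 88, 35, 4, 9]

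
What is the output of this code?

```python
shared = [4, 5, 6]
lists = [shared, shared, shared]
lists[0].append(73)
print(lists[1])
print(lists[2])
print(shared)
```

Key concept: list of same reference.
Step by step:
`shared = [4, 5, 6]` → shared = [4, 5, 6]
`lists = [shared, shared, shared]` → lists = [[4, 5, 6], [4, 5, 6], [4, 5, 6]]
`lists[0].append(73)` → shared = [4, 5, 6, 73]; lists = [[4, 5, 6, 73], [4, 5, 6, 73], [4, 5, 6, 73]]
`print(lists[1])` → prints [4, 5, 6, 73]
`print(lists[2])` → prints [4, 5, 6, 73]
`print(shared)` → prints [4, 5, 6, 73]

Answer:
[4, 5, 6, 73]
[4, 5, 6, 73]
[4, 5, 6, 73]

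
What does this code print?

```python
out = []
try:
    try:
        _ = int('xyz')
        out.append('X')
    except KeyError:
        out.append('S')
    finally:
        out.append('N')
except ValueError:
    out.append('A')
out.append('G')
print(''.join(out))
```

Execution trace: 'N' (finally) → 'A' (outer except ValueError) → 'G' (after the try/except). Output: NAG

Answer: NAG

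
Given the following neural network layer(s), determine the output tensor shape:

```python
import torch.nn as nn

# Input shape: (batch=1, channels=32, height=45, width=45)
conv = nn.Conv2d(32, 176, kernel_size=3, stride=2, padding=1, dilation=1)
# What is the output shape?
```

Input: (1, 32, 45, 45) -> Output: (1, 176, 23, 23)

Answer: (1, 176, 23, 23)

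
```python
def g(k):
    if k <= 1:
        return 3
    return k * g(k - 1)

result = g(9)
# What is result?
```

g(9) = 9 * 8 * 7 * 6 * 5 * 4 * 3 * 2 * 3 = 1088640

Answer: 1088640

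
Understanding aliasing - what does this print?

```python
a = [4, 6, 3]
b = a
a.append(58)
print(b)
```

Key concept: basic list aliasing.
Step by step:
`a = [4, 6, 3]` → a = [4, 6, 3]
`b = a` → b = [4, 6, 3] (same object as a)
`a.append(58)` → a = [4, 6, 3, 58] (same object as b); b = [4, 6, 3, 58] (same object as a)
`print(b)` → prints [4, 6, 3, 58]

Answer: [4, 6, 3, 58]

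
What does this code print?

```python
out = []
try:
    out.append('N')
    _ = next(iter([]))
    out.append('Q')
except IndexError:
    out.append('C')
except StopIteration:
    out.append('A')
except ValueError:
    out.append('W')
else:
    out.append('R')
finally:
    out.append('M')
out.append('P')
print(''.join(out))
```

Execution trace: 'N' (try body) → 'A' (except StopIteration) → 'M' (finally) → 'P' (after the try/except). Output: NAMP

Answer: NAMP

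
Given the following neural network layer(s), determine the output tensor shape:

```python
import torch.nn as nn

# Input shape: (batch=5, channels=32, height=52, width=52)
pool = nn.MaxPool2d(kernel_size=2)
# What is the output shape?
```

Input: (5, 32, 52, 52) -> Output: (5, 32, 26, 26)

Answer: (5, 32, 26, 26)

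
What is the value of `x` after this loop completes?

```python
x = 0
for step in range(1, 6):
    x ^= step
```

XOR of 1 to 5
`x` takes the values: 0 → 1 → 3 → 0 → 4 → 1

Answer: 1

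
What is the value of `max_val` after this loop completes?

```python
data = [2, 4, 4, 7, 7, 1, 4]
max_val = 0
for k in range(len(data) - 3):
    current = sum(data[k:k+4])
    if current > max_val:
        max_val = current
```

Max sum of 4-element window in [2, 4, 4, 7, 7, 1, 4]
`max_val` takes the values: 0 → 17 → 22

Answer: 22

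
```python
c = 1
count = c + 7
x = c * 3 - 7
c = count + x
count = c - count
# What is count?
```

Trace:
`c = 1` → c = 1
`count = c + 7` → count = 8
`x = c * 3 - 7` → x = -4
`c = count + x` → c = 4
`count = c - count` → count = -4
So count = -4

Answer: -4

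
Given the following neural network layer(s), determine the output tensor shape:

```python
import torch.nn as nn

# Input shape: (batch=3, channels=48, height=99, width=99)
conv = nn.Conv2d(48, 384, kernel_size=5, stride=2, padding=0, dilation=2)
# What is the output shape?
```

Input: (3, 48, 99, 99) -> Output: (3, 384, 46, 46)

Answer: (3, 384, 46, 46)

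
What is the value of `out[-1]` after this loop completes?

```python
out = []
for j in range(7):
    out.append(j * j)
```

Last element of squares 0 to 6
`out` takes the values: [] → [0] → [0, 1] → [0, 1, 4] → [0, 1, 4, 9] → [0, 1, 4, 9, 16] → [0, 1, 4, 9, 16, 25] → [0, 1, 4, 9, 16, 25, 36]
So `out[-1]` = 36

Answer: 36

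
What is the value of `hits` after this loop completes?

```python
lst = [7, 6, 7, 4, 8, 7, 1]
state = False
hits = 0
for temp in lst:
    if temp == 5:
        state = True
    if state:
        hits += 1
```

Count elements after first 5 in [7, 6, 7, 4, 8, 7, 1]
`hits` takes the values: 0

Answer: 0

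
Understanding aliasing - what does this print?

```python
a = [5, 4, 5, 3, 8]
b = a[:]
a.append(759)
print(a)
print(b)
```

Key concept: slice [:] creates copy.
Step by step:
`a = [5, 4, 5, 3, 8]` → a = [5, 4, 5, 3, 8]
`b = a[:]` → b = [5, 4, 5, 3, 8]
`a.append(759)` → a = [5, 4, 5, 3, 8, 759]
`print(a)` → prints [5, 4, 5, 3, 8, 759]
`print(b)` → prints [5, 4, 5, 3, 8]

Answer:
[5, 4, 5, 3, 8, 759]
[5, 4, 5, 3, 8]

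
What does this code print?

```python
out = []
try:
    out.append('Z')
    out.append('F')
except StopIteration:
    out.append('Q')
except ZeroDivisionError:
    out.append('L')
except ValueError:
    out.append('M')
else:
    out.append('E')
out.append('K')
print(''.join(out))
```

Execution trace: 'Z' (try body) → 'F' (try body, no exception) → 'E' (else) → 'K' (after the try/except). Output: ZFEK

Answer: ZFEK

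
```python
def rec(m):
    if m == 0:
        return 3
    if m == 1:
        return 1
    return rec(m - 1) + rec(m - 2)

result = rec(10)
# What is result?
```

Build up from base cases: rec(0)=3, rec(1)=1, rec(2)=4, rec(3)=5, rec(4)=9, rec(5)=14, rec(6)=23, ..., rec(10)=157

Answer: 157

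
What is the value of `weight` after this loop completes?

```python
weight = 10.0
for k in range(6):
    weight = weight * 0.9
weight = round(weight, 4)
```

Exponential decay: 10.0 * 0.9^6
`weight` takes the values: 10.0 → 9.0 → 8.1 → 7.29 → 6.561 → 5.9049 → 5.31441 → 5.3144

Answer: 5.3144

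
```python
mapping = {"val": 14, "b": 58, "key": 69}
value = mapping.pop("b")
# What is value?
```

Trace:
`mapping = {"val": 14, "b": 58, "key": 69}` → mapping = {'val': 14, 'b': 58, 'key': 69}
`value = mapping.pop("b")` → mapping = {'val': 14, 'key': 69}; value = 58
So value = 58

Answer: 58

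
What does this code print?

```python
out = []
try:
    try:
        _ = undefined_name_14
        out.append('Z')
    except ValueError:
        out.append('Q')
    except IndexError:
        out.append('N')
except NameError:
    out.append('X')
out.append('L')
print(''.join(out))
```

Execution trace: 'X' (outer except NameError) → 'L' (after the try/except). Output: XL

Answer: XL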